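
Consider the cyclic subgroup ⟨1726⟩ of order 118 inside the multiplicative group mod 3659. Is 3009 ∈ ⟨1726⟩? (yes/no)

yes

3009 ∈ ⟨1726⟩ iff 3009^118 ≡ 1 (mod 3659), since |⟨1726⟩| = 118.
3009^118 mod 3659 = 1.
Since 1 = 1, 3009 lies in the subgroup.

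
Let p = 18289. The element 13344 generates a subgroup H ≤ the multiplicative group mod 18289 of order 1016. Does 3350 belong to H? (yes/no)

3350 ∈ ⟨13344⟩ iff 3350^1016 ≡ 1 (mod 18289), since |⟨13344⟩| = 1016.
3350^1016 mod 18289 = 1.
Since 1 = 1, 3350 lies in the subgroup.

yes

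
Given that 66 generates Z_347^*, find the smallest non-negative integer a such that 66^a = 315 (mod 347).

230

Baby-step giant-step with m = ceil(sqrt(346)) = 19.
Baby table (66^j mod 347 for j=0..18):
  0:1  1:66  2:192  3:180  4:82  5:207  6:129  7:186
  8:131  9:318  10:168  11:331  12:332  13:51  14:243  15:76
  16:158  17:18  18:147
Giant step factor: 66^(-19) ≡ 223 (mod 347).
Scan 315·223^i mod 347 for i = 0, 1, …:
  i=0: 315   i=1: 151   i=2: 14   i=3: 346
  i=4: 124   i=5: 239   i=6: 206   i=7: 134
  i=8: 40   i=9: 245   i=10: 156   i=11: 88
  i=12: 192
Match at i=12, j=2: a = 12·19 + 2 = 230.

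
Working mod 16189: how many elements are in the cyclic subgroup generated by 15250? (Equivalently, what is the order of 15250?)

The order of 15250 must divide p − 1 = 16188 = 2^2 · 3 · 19 · 71.
Divisors: 1, 2, 3, 4, 6, 12, 19, 38, 57, 71, 76, 114, 142, 213, 228, 284, 426, 852, 1349, 2698, 4047, 5396, 8094, 16188.
Check each in increasing order: 15250^1 ≡ 15250;  15250^2 ≡ 7515;  15250^3 ≡ 1819;  15250^4 ≡ 7993;  15250^6 ≡ 6205;  15250^12 ≡ 4583;  15250^19 ≡ 6142;  15250^38 ≡ 3794;  15250^57 ≡ 6777;  15250^71 ≡ 10175;  15250^76 ≡ 2415;  15250^114 ≡ 15725;  15250^142 ≡ 1970;  15250^213 ≡ 2768;  15250^228 ≡ 4839;  15250^284 ≡ 11729;  15250^426 ≡ 4427;  15250^852 ≡ 9639;  15250^1349 ≡ 5917;  15250^2698 ≡ 10271;  15250^4047 ≡ 1.
Smallest exponent giving 1 is 4047.

4047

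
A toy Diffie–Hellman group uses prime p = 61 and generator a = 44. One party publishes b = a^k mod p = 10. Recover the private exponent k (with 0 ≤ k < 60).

19

Baby-step giant-step with m = ceil(sqrt(60)) = 8.
Baby table (44^j mod 61 for j=0..7):
  0:1  1:44  2:45  3:28  4:12  5:40  6:52  7:31
Giant step factor: 44^(-8) ≡ 25 (mod 61).
Scan 10·25^i mod 61 for i = 0, 1, …:
  i=0: 10   i=1: 6   i=2: 28
Match at i=2, j=3: k = 2·8 + 3 = 19.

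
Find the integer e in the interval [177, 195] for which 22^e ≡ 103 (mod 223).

189

Compute 22^177 mod 223 = 54, then multiply by 22 repeatedly:
  22^177=54  22^178=73  22^179=45  22^180=98  22^181=149
  22^182=156  22^183=87  22^184=130  22^185=184  22^186=34
  22^187=79  22^188=177  22^189=103
Found 103 at exponent 189.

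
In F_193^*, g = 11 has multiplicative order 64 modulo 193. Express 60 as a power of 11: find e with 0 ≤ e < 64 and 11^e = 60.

Baby-step giant-step with m = ceil(sqrt(64)) = 8.
Baby table (11^j mod 193 for j=0..7):
  0:1  1:11  2:121  3:173  4:166  5:89  6:14  7:154
Giant step factor: 11^(-8) ≡ 184 (mod 193).
Scan 60·184^i mod 193 for i = 0, 1, …:
  i=0: 60   i=1: 39   i=2: 35   i=3: 71
  i=4: 133   i=5: 154
Match at i=5, j=7: e = 5·8 + 7 = 47.

47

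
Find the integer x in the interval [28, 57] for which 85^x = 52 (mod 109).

49

Compute 85^28 mod 109 = 80, then multiply by 85 repeatedly:
  85^28=80  85^29=42  85^30=82  85^31=103  85^32=35
  85^33=32  85^34=104  85^35=11  85^36=63  85^37=14
  85^38=100  85^39=107  85^40=48  85^41=47  85^42=71
  85^43=40  85^44=21  85^45=41  85^46=106  85^47=72
  85^48=16  85^49=52
Found 52 at exponent 49.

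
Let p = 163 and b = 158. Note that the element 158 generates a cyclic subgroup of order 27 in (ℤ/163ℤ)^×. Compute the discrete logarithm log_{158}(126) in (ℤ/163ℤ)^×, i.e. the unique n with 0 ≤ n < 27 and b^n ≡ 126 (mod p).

13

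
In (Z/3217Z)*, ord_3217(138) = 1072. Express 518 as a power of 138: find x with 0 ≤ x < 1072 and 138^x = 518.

75

Baby-step giant-step with m = ceil(sqrt(1072)) = 33.
Baby table (138^j mod 3217 for j=0..32):
  0:1  1:138  2:2959  3:3000  4:2224  5:1297  6:2051  7:3159
  8:1647  9:2096  10:2935  11:2905  12:1982  13:71  14:147  15:984
  16:678  17:271  18:2011  19:856  20:2316  21:1125  22:834  23:2497
  24:367  25:2391  26:1824  27:786  28:2307  29:3100  30:3156  31:1233
  32:2870
Giant step factor: 138^(-33) ≡ 959 (mod 3217).
Scan 518·959^i mod 3217 for i = 0, 1, …:
  i=0: 518   i=1: 1344   i=2: 2096
Match at i=2, j=9: x = 2·33 + 9 = 75.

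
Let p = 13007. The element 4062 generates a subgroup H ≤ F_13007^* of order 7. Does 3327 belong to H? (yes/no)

yes

3327 ∈ ⟨4062⟩ iff 3327^7 ≡ 1 (mod 13007), since |⟨4062⟩| = 7.
3327^7 mod 13007 = 1.
Since 1 = 1, 3327 lies in the subgroup.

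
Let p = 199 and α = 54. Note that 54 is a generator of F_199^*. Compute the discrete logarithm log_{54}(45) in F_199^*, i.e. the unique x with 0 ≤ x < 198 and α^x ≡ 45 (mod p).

Baby-step giant-step with m = ceil(sqrt(198)) = 15.
Baby table (54^j mod 199 for j=0..14):
  0:1  1:54  2:130  3:55  4:184  5:185  6:40  7:170
  8:26  9:11  10:196  11:37  12:8  13:34  14:45
Giant step factor: 54^(-15) ≡ 109 (mod 199).
Scan 45·109^i mod 199 for i = 0, 1, …:
  i=0: 45
Match at i=0, j=14: x = 0·15 + 14 = 14.

14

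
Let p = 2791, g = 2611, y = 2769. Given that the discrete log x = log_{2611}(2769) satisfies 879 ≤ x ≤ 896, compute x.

Compute 2611^879 mod 2791 = 2068, then multiply by 2611 repeatedly:
  2611^879=2068  2611^880=1754  2611^881=2454  2611^882=2049  2611^883=2383
  2611^884=874  2611^885=1767  2611^886=114  2611^887=1808  2611^888=1107
  2611^889=1692  2611^890=2450  2611^891=2769
Found 2769 at exponent 891.

891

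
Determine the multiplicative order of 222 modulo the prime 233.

232

The order of 222 must divide p − 1 = 232 = 2^3 · 29.
Divisors: 1, 2, 4, 8, 29, 58, 116, 232.
Check each in increasing order: 222^1 ≡ 222;  222^2 ≡ 121;  222^4 ≡ 195;  222^8 ≡ 46;  222^29 ≡ 221;  222^58 ≡ 144;  222^116 ≡ 232;  222^232 ≡ 1.
Smallest exponent giving 1 is 232.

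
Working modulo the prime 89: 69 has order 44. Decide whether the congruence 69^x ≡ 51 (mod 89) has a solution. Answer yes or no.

51 ∈ ⟨69⟩ iff 51^44 ≡ 1 (mod 89), since |⟨69⟩| = 44.
51^44 mod 89 = 88.
Since 88 ≠ 1, 51 does not lie in the subgroup.

no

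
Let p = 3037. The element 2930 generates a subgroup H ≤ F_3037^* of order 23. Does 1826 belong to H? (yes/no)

⟨2930⟩ has order 23; its elements mod 3037 are {1, 364, 533, 672, 691, 826, 984, 1007, 1334, 1583, 1648, 1905, 1988, 2108, 2219, 2338, 2490, 2681, 2693, 2728, 2847, 2911, 2930}.
1826 is not in this set.

no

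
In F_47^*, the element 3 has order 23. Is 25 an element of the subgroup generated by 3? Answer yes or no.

25 ∈ ⟨3⟩ iff 25^23 ≡ 1 (mod 47), since |⟨3⟩| = 23.
25^23 mod 47 = 1.
Since 1 = 1, 25 lies in the subgroup.

yes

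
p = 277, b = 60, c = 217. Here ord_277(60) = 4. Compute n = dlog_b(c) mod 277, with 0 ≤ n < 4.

3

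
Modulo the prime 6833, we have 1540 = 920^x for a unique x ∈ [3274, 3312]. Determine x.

3304

Compute 920^3274 mod 6833 = 747, then multiply by 920 repeatedly:
  920^3274=747  920^3275=3940  920^3276=3310  920^3277=4515  920^3278=6169
  920^3279=4090  920^3280=4650  920^3281=542  920^3282=6664  920^3283=1679
  920^3284=422  920^3285=5592  920^3286=6224  920^3287=26  920^3288=3421
  920^3289=4140  920^3290=2819  920^3291=3773  920^3292=6829  920^3293=3153
  920^3294=3568  920^3295=2720  920^3296=1522  920^3297=6308  920^3298=2143
  920^3299=3656  920^3300=1684  920^3301=5022  920^3302=1132  920^3303=2824
  920^3304=1540
Found 1540 at exponent 3304.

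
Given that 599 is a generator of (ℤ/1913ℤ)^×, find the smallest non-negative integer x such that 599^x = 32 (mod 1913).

Baby-step giant-step with m = ceil(sqrt(1912)) = 44.
Baby table (599^j mod 1913 for j=0..43):
  0:1  1:599  2:1070  3:75  4:926  5:1817  6:1799  7:582
  8:452  9:1015  10:1564  11:1379  12:1518  13:607  14:123  15:983
  16:1526  17:1573  18:1031  19:1583  20:1282  21:805  22:119  23:500
  24:1072  25:1273  26:1153  27:54  28:1738  29:390  30:224  31:266
  32:555  33:1496  34:820  35:1452  36:1246  37:284  38:1772  39:1626
  40:257  41:903  42:1431  43:145
Giant step factor: 599^(-44) ≡ 877 (mod 1913).
Scan 32·877^i mod 1913 for i = 0, 1, …:
  i=0: 32   i=1: 1282
Match at i=1, j=20: x = 1·44 + 20 = 64.

64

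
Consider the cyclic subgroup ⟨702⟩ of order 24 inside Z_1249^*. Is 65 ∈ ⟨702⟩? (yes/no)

no

65 ∈ ⟨702⟩ iff 65^24 ≡ 1 (mod 1249), since |⟨702⟩| = 24.
65^24 mod 1249 = 77.
Since 77 ≠ 1, 65 does not lie in the subgroup.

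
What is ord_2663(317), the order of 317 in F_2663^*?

The order of 317 must divide p − 1 = 2662 = 2 · 11^3.
Divisors: 1, 2, 11, 22, 121, 242, 1331, 2662.
Check each in increasing order: 317^1 ≡ 317;  317^2 ≡ 1958;  317^11 ≡ 2569;  317^22 ≡ 847;  317^121 ≡ 1294;  317^242 ≡ 2072;  317^1331 ≡ 2662;  317^2662 ≡ 1.
Smallest exponent giving 1 is 2662.

2662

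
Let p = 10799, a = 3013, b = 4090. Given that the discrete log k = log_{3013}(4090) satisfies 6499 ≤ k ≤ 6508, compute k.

6501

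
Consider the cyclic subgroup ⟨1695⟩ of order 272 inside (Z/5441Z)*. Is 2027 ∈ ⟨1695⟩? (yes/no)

no

2027 ∈ ⟨1695⟩ iff 2027^272 ≡ 1 (mod 5441), since |⟨1695⟩| = 272.
2027^272 mod 5441 = 3545.
Since 3545 ≠ 1, 2027 does not lie in the subgroup.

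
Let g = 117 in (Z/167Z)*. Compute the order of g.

The order of 117 must divide p − 1 = 166 = 2 · 83.
Divisors: 1, 2, 83, 166.
Check each in increasing order: 117^1 ≡ 117;  117^2 ≡ 162;  117^83 ≡ 166;  117^166 ≡ 1.
Smallest exponent giving 1 is 166.

166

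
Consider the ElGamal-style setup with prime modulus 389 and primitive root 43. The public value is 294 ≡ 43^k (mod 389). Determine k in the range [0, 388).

316

Baby-step giant-step with m = ceil(sqrt(388)) = 20.
Baby table (43^j mod 389 for j=0..19):
  0:1  1:43  2:293  3:151  4:269  5:286  6:239  7:163
  8:7  9:301  10:106  11:279  12:327  13:57  14:117  15:363
  16:49  17:162  18:353  19:8
Giant step factor: 43^(-20) ≡ 121 (mod 389).
Scan 294·121^i mod 389 for i = 0, 1, …:
  i=0: 294   i=1: 175   i=2: 169   i=3: 221
  i=4: 289   i=5: 348   i=6: 96   i=7: 335
  i=8: 79   i=9: 223     …   i=14: 129
  i=15: 49
Match at i=15, j=16: k = 15·20 + 16 = 316.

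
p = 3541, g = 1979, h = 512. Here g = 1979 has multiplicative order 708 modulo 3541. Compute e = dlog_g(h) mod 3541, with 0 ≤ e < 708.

561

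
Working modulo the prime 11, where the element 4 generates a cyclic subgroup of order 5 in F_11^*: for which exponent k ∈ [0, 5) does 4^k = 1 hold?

Successive powers of 4 modulo 11:
  4^0=1
So 4^0 ≡ 1 (mod 11), giving k = 0.

0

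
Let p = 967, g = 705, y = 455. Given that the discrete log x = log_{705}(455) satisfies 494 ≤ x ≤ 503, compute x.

Compute 705^494 mod 967 = 467, then multiply by 705 repeatedly:
  705^494=467  705^495=455
Found 455 at exponent 495.

495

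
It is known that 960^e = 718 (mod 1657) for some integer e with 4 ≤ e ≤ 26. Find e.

17

Compute 960^4 mod 1657 = 415, then multiply by 960 repeatedly:
  960^4=415  960^5=720  960^6=231  960^7=1379  960^8=1554
  960^9=540  960^10=1416  960^11=620  960^12=337  960^13=405
  960^14=1062  960^15=465  960^16=667  960^17=718
Found 718 at exponent 17.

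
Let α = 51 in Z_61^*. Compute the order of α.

The order of 51 must divide p − 1 = 60 = 2^2 · 3 · 5.
Divisors: 1, 2, 3, 4, 5, 6, 10, 12, 15, 20, 30, 60.
Check each in increasing order: 51^1 ≡ 51;  51^2 ≡ 39;  51^3 ≡ 37;  51^4 ≡ 57;  51^5 ≡ 40;  51^6 ≡ 27;  51^10 ≡ 14;  51^12 ≡ 58;  51^15 ≡ 11;  51^20 ≡ 13;  51^30 ≡ 60;  51^60 ≡ 1.
Smallest exponent giving 1 is 60.

60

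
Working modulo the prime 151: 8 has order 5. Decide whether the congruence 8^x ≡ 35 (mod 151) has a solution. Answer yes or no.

no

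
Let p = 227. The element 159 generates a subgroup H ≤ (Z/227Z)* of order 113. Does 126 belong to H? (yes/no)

126 ∈ ⟨159⟩ iff 126^113 ≡ 1 (mod 227), since |⟨159⟩| = 113.
126^113 mod 227 = 226.
Since 226 ≠ 1, 126 does not lie in the subgroup.

no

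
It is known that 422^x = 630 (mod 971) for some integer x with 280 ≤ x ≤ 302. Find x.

291

Compute 422^280 mod 971 = 843, then multiply by 422 repeatedly:
  422^280=843  422^281=360  422^282=444  422^283=936  422^284=766
  422^285=880  422^286=438  422^287=346  422^288=362  422^289=317
  422^290=747  422^291=630
Found 630 at exponent 291.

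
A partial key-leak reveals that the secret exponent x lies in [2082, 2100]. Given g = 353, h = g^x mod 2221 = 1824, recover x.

2087

Compute 353^2082 mod 2221 = 1646, then multiply by 353 repeatedly:
  353^2082=1646  353^2083=1357  353^2084=1506  353^2085=799  353^2086=2201
  353^2087=1824
Found 1824 at exponent 2087.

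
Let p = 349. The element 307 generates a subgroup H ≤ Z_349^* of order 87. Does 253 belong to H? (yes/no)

no

253 ∈ ⟨307⟩ iff 253^87 ≡ 1 (mod 349), since |⟨307⟩| = 87.
253^87 mod 349 = 213.
Since 213 ≠ 1, 253 does not lie in the subgroup.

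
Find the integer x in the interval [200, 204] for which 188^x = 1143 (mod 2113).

Compute 188^200 mod 2113 = 81, then multiply by 188 repeatedly:
  188^200=81  188^201=437  188^202=1862  188^203=1411  188^204=1143
Found 1143 at exponent 204.

204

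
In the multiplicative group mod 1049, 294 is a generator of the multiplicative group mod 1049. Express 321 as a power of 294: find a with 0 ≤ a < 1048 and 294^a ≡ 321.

561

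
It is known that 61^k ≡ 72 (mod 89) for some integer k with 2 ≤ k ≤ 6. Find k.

Compute 61^2 mod 89 = 72, then multiply by 61 repeatedly:
  61^2=72
Found 72 at exponent 2.

2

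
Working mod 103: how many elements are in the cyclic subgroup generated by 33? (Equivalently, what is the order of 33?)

51

The order of 33 must divide p − 1 = 102 = 2 · 3 · 17.
Divisors: 1, 2, 3, 6, 17, 34, 51, 102.
Check each in increasing order: 33^1 ≡ 33;  33^2 ≡ 59;  33^3 ≡ 93;  33^6 ≡ 100;  33^17 ≡ 46;  33^34 ≡ 56;  33^51 ≡ 1.
Smallest exponent giving 1 is 51.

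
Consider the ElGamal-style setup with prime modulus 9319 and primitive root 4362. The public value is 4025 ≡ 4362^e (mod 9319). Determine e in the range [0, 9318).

7528

Baby-step giant-step with m = ceil(sqrt(9318)) = 97.
Baby table (4362^j mod 9319 for j=0..96):
  0:1  1:4362  2:6965  3:1390  4:5830  5:8228  6:3067  7:5489
  8:2507  9:4347  10:6768  11:8743  12:3618  13:4649  14:794  15:6079
  16:4043  17:4018  18:6796  19:413  20:2939  21:6293  22:5611  23:3488
  24:6048  25:8606  26:2440  27:982  28:6063  29:8803  30:4406  31:3194
  32:323  33:1757  34:3816  35:1658  36:652  37:1729  38:2827  39:2337
  40:8327  41:6231  42:5418  43:332  44:3739  45:1268  46:4849  47:6527
  48:1229  49:2473  50:5143  51:2933  52:8078  53:1097  54:4467  55:8344
  56:5833  57:2676  58:5324  59:340  60:1359  61:1074  62:6650  63:6572
  64:1820  65:8371  66:2460  67:4351  68:5578  69:8646  70:9178  71:12
  72:5749  73:9028  74:7361  75:4727  76:5546  77:8847  78:635  79:2127
  80:5569  81:6664  82:2407  83:6140  84:9193  85:209  86:7715  87:1921
  88:1621  89:7000  90:4956  91:7311  92:964  93:2099  94:4580  95:7343
  96:763
Giant step factor: 4362^(-97) ≡ 3374 (mod 9319).
Scan 4025·3374^i mod 9319 for i = 0, 1, …:
  i=0: 4025   i=1: 2567   i=2: 3707   i=3: 1320
  i=4: 8517   i=5: 5881   i=6: 2343   i=7: 2770
  i=8: 8342   i=9: 2528     …   i=76: 2508
  i=77: 340
Match at i=77, j=59: e = 77·97 + 59 = 7528.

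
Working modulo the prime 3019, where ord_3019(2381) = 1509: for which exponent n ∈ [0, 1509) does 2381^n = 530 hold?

123

Baby-step giant-step with m = ceil(sqrt(1509)) = 39.
Baby table (2381^j mod 3019 for j=0..38):
  0:1  1:2381  2:2498  3:308  4:2750  5:2558  6:1275  7:1680
  8:2924  9:230  10:1191  11:930  12:1403  13:1529  14:2654  15:407
  16:2987  17:2302  18:1577  19:2220  20:2570  21:2676  22:1466  23:582
  24:21  25:1697  26:1135  27:430  28:389  29:2395  30:2623  31:2071
  32:1024  33:1811  34:859  35:1416  36:2292  37:1919  38:1392
Giant step factor: 2381^(-39) ≡ 1178 (mod 3019).
Scan 530·1178^i mod 3019 for i = 0, 1, …:
  i=0: 530   i=1: 2426   i=2: 1854   i=3: 1275
Match at i=3, j=6: n = 3·39 + 6 = 123.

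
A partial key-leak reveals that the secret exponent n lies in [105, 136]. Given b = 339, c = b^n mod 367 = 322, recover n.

114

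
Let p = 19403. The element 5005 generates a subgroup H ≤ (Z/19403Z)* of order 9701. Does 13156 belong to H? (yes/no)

no

13156 ∈ ⟨5005⟩ iff 13156^9701 ≡ 1 (mod 19403), since |⟨5005⟩| = 9701.
13156^9701 mod 19403 = 19402.
Since 19402 ≠ 1, 13156 does not lie in the subgroup.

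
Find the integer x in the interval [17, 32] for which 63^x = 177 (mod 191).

30

Compute 63^17 mod 191 = 33, then multiply by 63 repeatedly:
  63^17=33  63^18=169  63^19=142  63^20=160  63^21=148
  63^22=156  63^23=87  63^24=133  63^25=166  63^26=144
  63^27=95  63^28=64  63^29=21  63^30=177
Found 177 at exponent 30.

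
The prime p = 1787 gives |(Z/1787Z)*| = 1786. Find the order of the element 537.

The order of 537 must divide p − 1 = 1786 = 2 · 19 · 47.
Divisors: 1, 2, 19, 38, 47, 94, 893, 1786.
Check each in increasing order: 537^1 ≡ 537;  537^2 ≡ 662;  537^19 ≡ 649;  537^38 ≡ 1256;  537^47 ≡ 623;  537^94 ≡ 350;  537^893 ≡ 1.
Smallest exponent giving 1 is 893.

893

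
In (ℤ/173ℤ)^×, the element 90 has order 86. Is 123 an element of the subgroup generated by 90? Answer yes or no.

no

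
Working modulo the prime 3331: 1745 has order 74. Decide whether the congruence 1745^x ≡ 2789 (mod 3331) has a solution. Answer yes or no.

yes

2789 ∈ ⟨1745⟩ iff 2789^74 ≡ 1 (mod 3331), since |⟨1745⟩| = 74.
2789^74 mod 3331 = 1.
Since 1 = 1, 2789 lies in the subgroup.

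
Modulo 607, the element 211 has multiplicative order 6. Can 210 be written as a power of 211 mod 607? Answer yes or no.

yes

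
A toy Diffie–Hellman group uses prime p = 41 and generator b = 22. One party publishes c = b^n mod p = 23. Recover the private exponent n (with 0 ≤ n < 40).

4

Successive powers of 22 modulo 41:
  22^0=1  22^1=22  22^2=33  22^3=29  22^4=23
So 22^4 ≡ 23 (mod 41), giving n = 4.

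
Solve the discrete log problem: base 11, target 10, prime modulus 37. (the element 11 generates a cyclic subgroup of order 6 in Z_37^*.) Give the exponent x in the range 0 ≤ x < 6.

2

Successive powers of 11 modulo 37:
  11^0=1  11^1=11  11^2=10
So 11^2 ≡ 10 (mod 37), giving x = 2.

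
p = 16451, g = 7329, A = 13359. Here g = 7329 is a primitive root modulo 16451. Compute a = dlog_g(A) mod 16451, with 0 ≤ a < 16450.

7461

Baby-step giant-step with m = ceil(sqrt(16450)) = 129.
Baby table (7329^j mod 16451 for j=0..128):
  0:1  1:7329  2:1726  3:15486  4:1445  5:12412  6:9969  7:3910
  8:15199  9:3750  10:10580  11:7257  12:470  13:6371  14:5121  15:7078
  16:4659  17:9986  18:13346  19:11639  20:3796  21:2243  22:4398  23:5433
  24:7037  25:288  26:5024  27:3558  28:1747  29:4885  30:4789  31:8598
  32:7412  33:1346  34:10685  35:3605  36:739  37:3752  38:8787  39:10709
  40:14991  41:9261  42:13494  43:10565  44:12479  45:7482  46:4395  47:16348
  48:1859  49:3183  50:689  51:15675  52:4742  53:9606  54:8545  55:13799
  56:8574  57:12477  58:9275  59:943  60:1827  61:15420  62:11261  63:13653
  64:7855  65:7246  66:2106  67:3836  68:15736  69:7634  70:16186  71:15484
  72:3238  73:8960  74:11899  75:1020  76:6826  77:263  78:2760  79:9761
  80:9421  81:1662  82:7058  83:6138  84:8368  85:16195  86:15641  87:2321
  88:275  89:8453  90:14022  91:14292  92:2551  93:7943  94:10609  95:5935
  96:1171  97:11288  98:14124  99:5104  100:14093  101:8219  102:9940  103:5232
  104:14498  105:15284  106:1577  107:9231  108:7487  109:8138  110:8527  111:13485
  112:10408  113:13396  114:16167  115:7841  116:3346  117:10844  118:895  119:11957
  120:14827  121:8228  122:10097  123:4315  124:5813  125:11838  126:14579  127:246
  128:9775
Giant step factor: 7329^(-129) ≡ 12672 (mod 16451).
Scan 13359·12672^i mod 16451 for i = 0, 1, …:
  i=0: 13359   i=1: 4458   i=2: 15493   i=3: 1062
  i=4: 746   i=5: 10438   i=6: 4296   i=7: 2553
  i=8: 8950   i=9: 1206     …   i=56: 8365
  i=57: 7487
Match at i=57, j=108: a = 57·129 + 108 = 7461.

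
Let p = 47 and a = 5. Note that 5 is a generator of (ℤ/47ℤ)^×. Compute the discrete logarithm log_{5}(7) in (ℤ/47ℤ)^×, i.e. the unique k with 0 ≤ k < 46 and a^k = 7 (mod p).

32

Baby-step giant-step with m = ceil(sqrt(46)) = 7.
Baby table (5^j mod 47 for j=0..6):
  0:1  1:5  2:25  3:31  4:14  5:23  6:21
Giant step factor: 5^(-7) ≡ 30 (mod 47).
Scan 7·30^i mod 47 for i = 0, 1, …:
  i=0: 7   i=1: 22   i=2: 2   i=3: 13
  i=4: 14
Match at i=4, j=4: k = 4·7 + 4 = 32.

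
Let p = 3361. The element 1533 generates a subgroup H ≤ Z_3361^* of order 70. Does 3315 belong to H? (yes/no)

3315 ∈ ⟨1533⟩ iff 3315^70 ≡ 1 (mod 3361), since |⟨1533⟩| = 70.
3315^70 mod 3361 = 1.
Since 1 = 1, 3315 lies in the subgroup.

yes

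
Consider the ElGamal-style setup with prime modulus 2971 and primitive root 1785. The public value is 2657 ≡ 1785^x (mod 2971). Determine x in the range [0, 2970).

2876

Baby-step giant-step with m = ceil(sqrt(2970)) = 55.
Baby table (1785^j mod 2971 for j=0..54):
  0:1  1:1785  2:1313  3:2557  4:789  5:111  6:2049  7:164
  8:1582  9:1420  10:437  11:1643  12:378  13:313  14:157  15:971
  16:1142  17:364  18:2062  19:2572  20:825  21:1980  22:1781  23:115
  24:276  25:2445  26:2897  27:1605  28:881  29:926  30:1034  31:699
  32:2866  33:2719  34:1772  35:1876  36:343  37:229  38:1738  39:606
  40:266  41:2421  42:1651  43:2774  44:1904  45:2787  46:1341  47:2030
  48:1901  49:403  50:373  51:301  52:2505  53:70  54:168
Giant step factor: 1785^(-55) ≡ 2831 (mod 2971).
Scan 2657·2831^i mod 2971 for i = 0, 1, …:
  i=0: 2657   i=1: 2366   i=2: 1512   i=3: 2232
  i=4: 2446   i=5: 2196   i=6: 1544   i=7: 723
  i=8: 2765   i=9: 2101     …   i=51: 1732
  i=52: 1142
Match at i=52, j=16: x = 52·55 + 16 = 2876.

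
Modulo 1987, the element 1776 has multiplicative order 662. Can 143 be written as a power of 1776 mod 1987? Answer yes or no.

yes

143 ∈ ⟨1776⟩ iff 143^662 ≡ 1 (mod 1987), since |⟨1776⟩| = 662.
143^662 mod 1987 = 1.
Since 1 = 1, 143 lies in the subgroup.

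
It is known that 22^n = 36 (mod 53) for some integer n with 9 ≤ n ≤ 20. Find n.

20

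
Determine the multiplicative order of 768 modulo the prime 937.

18

The order of 768 must divide p − 1 = 936 = 2^3 · 3^2 · 13.
Divisors: 1, 2, 3, 4, 6, 8, 9, 12, 13, 18, 24, 26, 36, 39, 52, 72, 78, 104, 117, 156, 234, 312, 468, 936.
Check each in increasing order: 768^1 ≡ 768;  768^2 ≡ 451;  768^3 ≡ 615;  768^4 ≡ 72;  768^6 ≡ 614;  768^8 ≡ 499;  768^9 ≡ 936;  768^12 ≡ 322;  768^13 ≡ 865;  768^18 ≡ 1.
Smallest exponent giving 1 is 18.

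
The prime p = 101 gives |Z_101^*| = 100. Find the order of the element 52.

The order of 52 must divide p − 1 = 100 = 2^2 · 5^2.
Divisors: 1, 2, 4, 5, 10, 20, 25, 50, 100.
Check each in increasing order: 52^1 ≡ 52;  52^2 ≡ 78;  52^4 ≡ 24;  52^5 ≡ 36;  52^10 ≡ 84;  52^20 ≡ 87;  52^25 ≡ 1.
Smallest exponent giving 1 is 25.

25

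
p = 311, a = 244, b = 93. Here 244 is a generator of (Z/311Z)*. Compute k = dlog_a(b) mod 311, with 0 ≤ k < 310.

Baby-step giant-step with m = ceil(sqrt(310)) = 18.
Baby table (244^j mod 311 for j=0..17):
  0:1  1:244  2:135  3:285  4:187  5:222  6:54  7:114
  8:137  9:151  10:146  11:170  12:117  13:247  14:245  15:68
  16:109  17:161
Giant step factor: 244^(-18) ≡ 73 (mod 311).
Scan 93·73^i mod 311 for i = 0, 1, …:
  i=0: 93   i=1: 258   i=2: 174   i=3: 262
  i=4: 155   i=5: 119   i=6: 290   i=7: 22
  i=8: 51   i=9: 302   i=10: 276   i=11: 244
Match at i=11, j=1: k = 11·18 + 1 = 199.

199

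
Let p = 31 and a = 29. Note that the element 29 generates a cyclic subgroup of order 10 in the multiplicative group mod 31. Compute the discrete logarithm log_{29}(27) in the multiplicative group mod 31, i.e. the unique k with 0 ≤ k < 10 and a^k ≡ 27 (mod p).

7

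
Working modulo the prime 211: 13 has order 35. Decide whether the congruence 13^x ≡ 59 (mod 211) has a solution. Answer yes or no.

59 ∈ ⟨13⟩ iff 59^35 ≡ 1 (mod 211), since |⟨13⟩| = 35.
59^35 mod 211 = 14.
Since 14 ≠ 1, 59 does not lie in the subgroup.

no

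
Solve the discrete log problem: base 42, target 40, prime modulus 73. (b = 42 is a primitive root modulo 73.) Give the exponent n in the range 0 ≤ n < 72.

71

Baby-step giant-step with m = ceil(sqrt(72)) = 9.
Baby table (42^j mod 73 for j=0..8):
  0:1  1:42  2:12  3:66  4:71  5:62  6:49  7:14
  8:4
Giant step factor: 42^(-9) ≡ 10 (mod 73).
Scan 40·10^i mod 73 for i = 0, 1, …:
  i=0: 40   i=1: 35   i=2: 58   i=3: 69
  i=4: 33   i=5: 38   i=6: 15   i=7: 4
Match at i=7, j=8: n = 7·9 + 8 = 71.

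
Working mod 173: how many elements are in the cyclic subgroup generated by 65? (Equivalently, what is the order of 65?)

172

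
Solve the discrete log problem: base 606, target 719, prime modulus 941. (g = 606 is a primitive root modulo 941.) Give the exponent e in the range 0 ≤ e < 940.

288

Baby-step giant-step with m = ceil(sqrt(940)) = 31.
Baby table (606^j mod 941 for j=0..30):
  0:1  1:606  2:246  3:398  4:292  5:44  6:316  7:473
  8:574  9:615  10:54  11:730  12:110  13:790  14:712  15:494
  16:126  17:135  18:884  19:275  20:93  21:839  22:294  23:315
  24:808  25:328  26:217  27:703  28:686  29:735  30:317
Giant step factor: 606^(-31) ≡ 866 (mod 941).
Scan 719·866^i mod 941 for i = 0, 1, …:
  i=0: 719   i=1: 653   i=2: 898   i=3: 402
  i=4: 903   i=5: 27   i=6: 798   i=7: 374
  i=8: 180   i=9: 615
Match at i=9, j=9: e = 9·31 + 9 = 288.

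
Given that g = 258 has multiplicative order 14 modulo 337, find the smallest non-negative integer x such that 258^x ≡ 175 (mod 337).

2

Successive powers of 258 modulo 337:
  258^0=1  258^1=258  258^2=175
So 258^2 ≡ 175 (mod 337), giving x = 2.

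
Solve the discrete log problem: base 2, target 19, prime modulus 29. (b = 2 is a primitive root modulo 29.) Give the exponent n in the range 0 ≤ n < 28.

9

Successive powers of 2 modulo 29:
  2^0=1  2^1=2  2^2=4  2^3=8  2^4=16  2^5=3
  2^6=6  2^7=12  2^8=24  2^9=19
So 2^9 ≡ 19 (mod 29), giving n = 9.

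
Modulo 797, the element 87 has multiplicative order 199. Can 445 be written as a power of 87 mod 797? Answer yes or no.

no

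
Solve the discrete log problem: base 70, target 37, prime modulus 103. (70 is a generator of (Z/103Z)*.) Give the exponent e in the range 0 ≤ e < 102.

Baby-step giant-step with m = ceil(sqrt(102)) = 11.
Baby table (70^j mod 103 for j=0..10):
  0:1  1:70  2:59  3:10  4:82  5:75  6:100  7:99
  8:29  9:73  10:63
Giant step factor: 70^(-11) ≡ 65 (mod 103).
Scan 37·65^i mod 103 for i = 0, 1, …:
  i=0: 37   i=1: 36   i=2: 74   i=3: 72
  i=4: 45   i=5: 41   i=6: 90   i=7: 82
Match at i=7, j=4: e = 7·11 + 4 = 81.

81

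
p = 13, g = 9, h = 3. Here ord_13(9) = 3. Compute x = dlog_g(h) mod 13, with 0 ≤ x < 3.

Successive powers of 9 modulo 13:
  9^0=1  9^1=9  9^2=3
So 9^2 ≡ 3 (mod 13), giving x = 2.

2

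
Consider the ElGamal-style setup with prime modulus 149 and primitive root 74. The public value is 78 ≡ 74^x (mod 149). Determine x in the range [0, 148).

Baby-step giant-step with m = ceil(sqrt(148)) = 13.
Baby table (74^j mod 149 for j=0..12):
  0:1  1:74  2:112  3:93  4:28  5:135  6:7  7:71
  8:39  9:55  10:47  11:51  12:49
Giant step factor: 74^(-13) ≡ 3 (mod 149).
Scan 78·3^i mod 149 for i = 0, 1, …:
  i=0: 78   i=1: 85   i=2: 106   i=3: 20
  i=4: 60   i=5: 31   i=6: 93
Match at i=6, j=3: x = 6·13 + 3 = 81.

81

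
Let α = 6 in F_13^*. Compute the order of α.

12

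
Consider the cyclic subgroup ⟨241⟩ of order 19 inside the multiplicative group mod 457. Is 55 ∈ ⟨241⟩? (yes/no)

no

⟨241⟩ has order 19; its elements mod 457 are {1, 16, 42, 54, 68, 114, 174, 185, 200, 215, 218, 241, 256, 289, 347, 393, 407, 440, 453}.
55 is not in this set.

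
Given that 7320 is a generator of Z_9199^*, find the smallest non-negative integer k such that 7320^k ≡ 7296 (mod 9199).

Baby-step giant-step with m = ceil(sqrt(9198)) = 96.
Baby table (7320^j mod 9199 for j=0..95):
  0:1  1:7320  2:7424  3:5187  4:4567  5:1274  6:7093  7:1604
  8:3356  9:4590  10:4052  11:3064  12:1318  13:7208  14:6295  15:1609
  16:3160  17:4914  18:2390  19:7501  20:7688  21:5877  22:5116  23:9190
  24:7712  25:6776  26:8511  27:4892  28:6932  29:556  30:3962  31:6592
  32:4685  33:328  34:21  35:6536  36:8720  37:7738  38:3917  39:8356
  40:1769  41:6087  42:6083  43:4400  44:2301  45:9150  46:81  47:4184
  48:3409  49:6192  50:1967  51:2005  52:4195  53:1138  54:5065  55:3830
  56:6247  57:9010  58:5569  59:4311  60:3950  61:1543  62:7587  63:2477
  64:411  65:447  66:6395  67:6888  68:441  69:8470  70:8339  71:6115
  72:8665  73:695  74:353  75:8240  76:8156  77:410  78:2326  79:8170
  80:1701  81:5073  82:7196  83:1246  84:4511  85:5309  86:5304  87:5500
  88:5176  89:6838  90:2401  91:5230  92:6561  93:7740  94:159  95:4806
Giant step factor: 7320^(-96) ≡ 1153 (mod 9199).
Scan 7296·1153^i mod 9199 for i = 0, 1, …:
  i=0: 7296   i=1: 4402   i=2: 6857   i=3: 4180
  i=4: 8463   i=5: 6899   i=6: 6611   i=7: 5711
  i=8: 7498   i=9: 7333     …   i=55: 117
  i=56: 6115
Match at i=56, j=71: k = 56·96 + 71 = 5447.

5447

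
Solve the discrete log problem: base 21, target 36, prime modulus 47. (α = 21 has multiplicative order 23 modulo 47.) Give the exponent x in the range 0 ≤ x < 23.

5

Successive powers of 21 modulo 47:
  21^0=1  21^1=21  21^2=18  21^3=2  21^4=42  21^5=36
So 21^5 ≡ 36 (mod 47), giving x = 5.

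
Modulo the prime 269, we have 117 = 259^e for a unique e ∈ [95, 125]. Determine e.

112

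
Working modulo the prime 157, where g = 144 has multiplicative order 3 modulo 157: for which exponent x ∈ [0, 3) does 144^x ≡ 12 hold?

Successive powers of 144 modulo 157:
  144^0=1  144^1=144  144^2=12
So 144^2 ≡ 12 (mod 157), giving x = 2.

2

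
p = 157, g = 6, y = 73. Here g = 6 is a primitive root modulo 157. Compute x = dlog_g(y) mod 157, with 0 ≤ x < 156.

Baby-step giant-step with m = ceil(sqrt(156)) = 13.
Baby table (6^j mod 157 for j=0..12):
  0:1  1:6  2:36  3:59  4:40  5:83  6:27  7:5
  8:30  9:23  10:138  11:43  12:101
Giant step factor: 6^(-13) ≡ 107 (mod 157).
Scan 73·107^i mod 157 for i = 0, 1, …:
  i=0: 73   i=1: 118   i=2: 66   i=3: 154
  i=4: 150   i=5: 36
Match at i=5, j=2: x = 5·13 + 2 = 67.

67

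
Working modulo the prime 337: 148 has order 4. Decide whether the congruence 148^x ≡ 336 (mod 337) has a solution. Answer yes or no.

yes

⟨148⟩ has order 4; its elements mod 337 are {1, 148, 189, 336}.
336 is in this set.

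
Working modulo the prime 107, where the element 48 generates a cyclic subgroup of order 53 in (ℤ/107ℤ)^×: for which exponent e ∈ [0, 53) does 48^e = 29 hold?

52

Baby-step giant-step with m = ceil(sqrt(53)) = 8.
Baby table (48^j mod 107 for j=0..7):
  0:1  1:48  2:57  3:61  4:39  5:53  6:83  7:25
Giant step factor: 48^(-8) ≡ 14 (mod 107).
Scan 29·14^i mod 107 for i = 0, 1, …:
  i=0: 29   i=1: 85   i=2: 13   i=3: 75
  i=4: 87   i=5: 41   i=6: 39
Match at i=6, j=4: e = 6·8 + 4 = 52.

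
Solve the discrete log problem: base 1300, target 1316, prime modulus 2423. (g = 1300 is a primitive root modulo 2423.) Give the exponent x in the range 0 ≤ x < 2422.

777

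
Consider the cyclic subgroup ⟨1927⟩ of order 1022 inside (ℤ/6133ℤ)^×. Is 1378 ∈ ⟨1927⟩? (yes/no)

1378 ∈ ⟨1927⟩ iff 1378^1022 ≡ 1 (mod 6133), since |⟨1927⟩| = 1022.
1378^1022 mod 6133 = 5184.
Since 5184 ≠ 1, 1378 does not lie in the subgroup.

no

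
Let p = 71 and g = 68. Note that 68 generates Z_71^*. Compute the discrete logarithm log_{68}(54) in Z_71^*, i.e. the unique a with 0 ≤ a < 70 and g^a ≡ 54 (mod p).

14

Baby-step giant-step with m = ceil(sqrt(70)) = 9.
Baby table (68^j mod 71 for j=0..8):
  0:1  1:68  2:9  3:44  4:10  5:41  6:19  7:14
  8:29
Giant step factor: 68^(-9) ≡ 31 (mod 71).
Scan 54·31^i mod 71 for i = 0, 1, …:
  i=0: 54   i=1: 41
Match at i=1, j=5: a = 1·9 + 5 = 14.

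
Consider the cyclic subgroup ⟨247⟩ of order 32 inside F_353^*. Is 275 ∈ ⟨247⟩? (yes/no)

275 ∈ ⟨247⟩ iff 275^32 ≡ 1 (mod 353), since |⟨247⟩| = 32.
275^32 mod 353 = 22.
Since 22 ≠ 1, 275 does not lie in the subgroup.

no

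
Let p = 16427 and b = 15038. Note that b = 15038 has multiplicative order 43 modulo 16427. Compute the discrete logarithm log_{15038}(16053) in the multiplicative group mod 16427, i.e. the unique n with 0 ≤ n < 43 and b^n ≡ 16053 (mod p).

Baby-step giant-step with m = ceil(sqrt(43)) = 7.
Baby table (15038^j mod 16427 for j=0..6):
  0:1  1:15038  2:7362  3:8203  4:6371  5:4834  6:4217
Giant step factor: 15038^(-7) ≡ 16261 (mod 16427).
Scan 16053·16261^i mod 16427 for i = 0, 1, …:
  i=0: 16053   i=1: 12803   i=2: 10212   i=3: 13216
  i=4: 7362
Match at i=4, j=2: n = 4·7 + 2 = 30.

30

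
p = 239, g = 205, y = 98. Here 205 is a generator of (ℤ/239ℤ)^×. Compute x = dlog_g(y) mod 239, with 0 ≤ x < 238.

Baby-step giant-step with m = ceil(sqrt(238)) = 16.
Baby table (205^j mod 239 for j=0..15):
  0:1  1:205  2:200  3:131  4:87  5:149  6:192  7:164
  8:160  9:57  10:213  11:167  12:58  13:179  14:128  15:189
Giant step factor: 205^(-16) ≡ 62 (mod 239).
Scan 98·62^i mod 239 for i = 0, 1, …:
  i=0: 98   i=1: 101   i=2: 48   i=3: 108
  i=4: 4   i=5: 9   i=6: 80   i=7: 180
  i=8: 166   i=9: 15   i=10: 213
Match at i=10, j=10: x = 10·16 + 10 = 170.

170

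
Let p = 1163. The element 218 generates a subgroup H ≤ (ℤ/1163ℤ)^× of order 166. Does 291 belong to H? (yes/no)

291 ∈ ⟨218⟩ iff 291^166 ≡ 1 (mod 1163), since |⟨218⟩| = 166.
291^166 mod 1163 = 1.
Since 1 = 1, 291 lies in the subgroup.

yes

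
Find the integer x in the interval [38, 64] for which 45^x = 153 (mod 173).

55

Compute 45^38 mod 173 = 90, then multiply by 45 repeatedly:
  45^38=90  45^39=71  45^40=81  45^41=12  45^42=21
  45^43=80  45^44=140  45^45=72  45^46=126  45^47=134
  45^48=148  45^49=86  45^50=64  45^51=112  45^52=23
  45^53=170  45^54=38  45^55=153
Found 153 at exponent 55.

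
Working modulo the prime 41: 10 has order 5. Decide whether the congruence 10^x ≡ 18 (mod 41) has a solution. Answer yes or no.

⟨10⟩ has order 5; its elements mod 41 are {1, 10, 16, 18, 37}.
18 is in this set.

yes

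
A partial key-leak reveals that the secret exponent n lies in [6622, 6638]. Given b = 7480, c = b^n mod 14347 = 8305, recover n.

6627

Compute 7480^6622 mod 14347 = 2999, then multiply by 7480 repeatedly:
  7480^6622=2999  7480^6623=8159  7480^6624=11529  7480^6625=11450  7480^6626=8757
  7480^6627=8305
Found 8305 at exponent 6627.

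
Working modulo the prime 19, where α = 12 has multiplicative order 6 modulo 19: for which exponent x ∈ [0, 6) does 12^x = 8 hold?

5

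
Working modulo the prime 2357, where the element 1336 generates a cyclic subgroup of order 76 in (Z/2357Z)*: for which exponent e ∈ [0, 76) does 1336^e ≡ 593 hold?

64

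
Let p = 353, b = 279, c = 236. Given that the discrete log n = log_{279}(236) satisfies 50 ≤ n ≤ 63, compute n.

61

Compute 279^50 mod 353 = 196, then multiply by 279 repeatedly:
  279^50=196  279^51=322  279^52=176  279^53=37  279^54=86
  279^55=343  279^56=34  279^57=308  279^58=153  279^59=327
  279^60=159  279^61=236
Found 236 at exponent 61.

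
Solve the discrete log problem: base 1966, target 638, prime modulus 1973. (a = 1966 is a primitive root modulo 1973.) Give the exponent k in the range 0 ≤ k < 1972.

269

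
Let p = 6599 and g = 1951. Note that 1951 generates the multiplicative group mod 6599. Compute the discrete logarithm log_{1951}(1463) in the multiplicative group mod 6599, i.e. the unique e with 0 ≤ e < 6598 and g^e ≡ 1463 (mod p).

3995

Baby-step giant-step with m = ceil(sqrt(6598)) = 82.
Baby table (1951^j mod 6599 for j=0..81):
  0:1  1:1951  2:5377  3:4716  4:1910  5:4574  6:2026  7:6524
  8:5452  9:5863  10:2646  11:1928  12:98  13:6426  14:5625  15:238
  16:2408  17:6119  18:578  19:5848  20:6376  21:461  22:1947  23:4172
  24:3005  25:2843  26:3533  27:3527  28:5019  29:5752  30:3852  31:5590
  32:4542  33:5584  34:6034  35:6317  36:4134  37:1456  38:3086  39:2498
  40:3536  41:2781  42:1353  43:103  44:2983  45:6114  46:4021  47:5359
  48:2593  49:4109  50:5473  51:641  52:3380  53:1979  54:614  55:3495
  56:1978  57:5262  58:4717  59:3861  60:3352  61:143  62:1835  63:3427
  64:1290  65:2571  66:781  67:5961  68:2473  69:954  70:336  71:2235
  72:5145  73:816  74:1657  75:5896  76:1039  77:1196  78:3949  79:3466
  80:4790  81:1106
Giant step factor: 1951^(-82) ≡ 6402 (mod 6599).
Scan 1463·6402^i mod 6599 for i = 0, 1, …:
  i=0: 1463   i=1: 2145   i=2: 6370   i=3: 5519
  i=4: 1592   i=5: 3128   i=6: 4090   i=7: 5947
  i=8: 3063   i=9: 3697     …   i=47: 5273
  i=48: 3861
Match at i=48, j=59: e = 48·82 + 59 = 3995.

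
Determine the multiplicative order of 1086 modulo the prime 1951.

195

The order of 1086 must divide p − 1 = 1950 = 2 · 3 · 5^2 · 13.
Divisors: 1, 2, 3, 5, 6, 10, 13, 15, 25, 26, 30, 39, 50, 65, 75, 78, 130, 150, 195, 325, 390, 650, 975, 1950.
Check each in increasing order: 1086^1 ≡ 1086;  1086^2 ≡ 992;  1086^3 ≡ 360;  1086^5 ≡ 87;  1086^6 ≡ 834;  1086^10 ≡ 1716;  1086^13 ≡ 1244;  1086^15 ≡ 1016;  1086^25 ≡ 1213;  1086^26 ≡ 393;  1086^30 ≡ 177;  1086^39 ≡ 1142;  1086^50 ≡ 315;  1086^65 ≡ 76;  1086^75 ≡ 1650;  1086^78 ≡ 896;  1086^130 ≡ 1874;  1086^150 ≡ 855;  1086^195 ≡ 1.
Smallest exponent giving 1 is 195.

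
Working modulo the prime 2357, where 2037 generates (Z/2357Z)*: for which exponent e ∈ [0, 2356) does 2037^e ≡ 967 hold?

971

Baby-step giant-step with m = ceil(sqrt(2356)) = 49.
Baby table (2037^j mod 2357 for j=0..48):
  0:1  1:2037  2:1049  3:1371  4:2039  5:409  6:1112  7:67
  8:2130  9:1930  10:2291  11:2264  12:1476  13:1437  14:2132  15:1290
  16:2032  17:292  18:840  19:2255  20:1999  21:1424  22:1578  23:1795
  24:708  25:2069  26:237  27:1941  28:1128  29:2018  30:58  31:296
  32:1917  33:1737  34:412  35:152  36:857  37:1529  38:976  39:1161
  40:886  41:1677  42:756  43:851  44:1092  45:1753  46:6  47:437
  48:1580
Giant step factor: 2037^(-49) ≡ 351 (mod 2357).
Scan 967·351^i mod 2357 for i = 0, 1, …:
  i=0: 967   i=1: 9   i=2: 802   i=3: 1019
  i=4: 1762   i=5: 928   i=6: 462   i=7: 1886
  i=8: 2026   i=9: 1669     …   i=18: 392
  i=19: 886
Match at i=19, j=40: e = 19·49 + 40 = 971.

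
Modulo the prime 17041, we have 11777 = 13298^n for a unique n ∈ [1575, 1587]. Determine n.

1577

Compute 13298^1575 mod 17041 = 1174, then multiply by 13298 repeatedly:
  13298^1575=1174  13298^1576=2296  13298^1577=11777
Found 11777 at exponent 1577.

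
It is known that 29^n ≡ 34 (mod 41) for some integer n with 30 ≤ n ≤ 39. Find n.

Compute 29^30 mod 41 = 32, then multiply by 29 repeatedly:
  29^30=32  29^31=26  29^32=16  29^33=13  29^34=8
  29^35=27  29^36=4  29^37=34
Found 34 at exponent 37.

37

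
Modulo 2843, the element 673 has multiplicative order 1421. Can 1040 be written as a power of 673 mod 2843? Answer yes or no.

no

1040 ∈ ⟨673⟩ iff 1040^1421 ≡ 1 (mod 2843), since |⟨673⟩| = 1421.
1040^1421 mod 2843 = 2842.
Since 2842 ≠ 1, 1040 does not lie in the subgroup.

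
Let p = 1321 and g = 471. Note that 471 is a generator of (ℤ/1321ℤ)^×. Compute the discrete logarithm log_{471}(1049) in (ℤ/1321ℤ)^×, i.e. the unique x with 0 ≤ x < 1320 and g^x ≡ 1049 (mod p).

363

Baby-step giant-step with m = ceil(sqrt(1320)) = 37.
Baby table (471^j mod 1321 for j=0..36):
  0:1  1:471  2:1234  3:1295  4:964  5:941  6:676  7:35
  8:633  9:918  10:411  11:715  12:1231  13:1203  14:1225  15:1019
  16:426  17:1175  18:1247  19:813  20:1154  21:603  22:1319  23:379
  24:174  25:52  26:714  27:760  28:1290  29:1251  30:55  31:806
  32:499  33:1212  34:180  35:236  36:192
Giant step factor: 471^(-37) ≡ 339 (mod 1321).
Scan 1049·339^i mod 1321 for i = 0, 1, …:
  i=0: 1049   i=1: 262   i=2: 311   i=3: 1070
  i=4: 776   i=5: 185   i=6: 628   i=7: 211
  i=8: 195   i=9: 55
Match at i=9, j=30: x = 9·37 + 30 = 363.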